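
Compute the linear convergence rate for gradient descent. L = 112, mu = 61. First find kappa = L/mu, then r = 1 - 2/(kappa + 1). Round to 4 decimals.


Step 1: Compute the condition number.
kappa = L/mu = 112/61 = 1.8361
Step 2: Compute the convergence rate.
r = 1 - 2/(kappa + 1) = 1 - 2*mu/(L + mu) = (L - mu)/(L + mu) = 51/173 = 0.2948


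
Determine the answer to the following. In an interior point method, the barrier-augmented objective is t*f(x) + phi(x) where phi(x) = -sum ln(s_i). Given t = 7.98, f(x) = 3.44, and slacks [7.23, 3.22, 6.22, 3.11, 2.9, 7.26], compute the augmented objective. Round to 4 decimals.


Step 1: Compute log-barrier.
ln values: [1.9782, 1.1694, 1.8278, 1.1346, 1.0647, 1.9824]
phi = -(1.9782 + 1.1694 + 1.8278 + 1.1346 + 1.0647 + 1.9824) = -9.1571
Step 2: Compute augmented objective.
t*f(x) = 7.98*3.44 = 27.4512
Total = 27.4512 - 9.1571 = 18.2941


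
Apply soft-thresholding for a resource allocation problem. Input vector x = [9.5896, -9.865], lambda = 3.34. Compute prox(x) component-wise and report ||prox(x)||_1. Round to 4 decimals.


Soft-thresholding with lambda = 3.34:
prox(9.5896) = sign(9.5896)*max(|9.5896| - 3.34, 0) = 6.2496
prox(-9.865) = sign(-9.865)*max(|-9.865| - 3.34, 0) = -6.525
prox(x) = [6.2496, -6.525]
||prox(x)||_1 = 6.2496 + 6.525 = 12.7746


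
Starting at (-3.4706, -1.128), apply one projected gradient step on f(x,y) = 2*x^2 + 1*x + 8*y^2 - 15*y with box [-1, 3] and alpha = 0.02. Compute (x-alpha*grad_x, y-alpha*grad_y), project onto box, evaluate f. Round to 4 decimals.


Step 1: Compute gradient at (-3.4706, -1.128).
grad_x = 2*2*-3.4706 + 1 = -12.8824
grad_y = 2*8*-1.128 - 15 = -33.048
Step 2: Gradient step.
x_raw = -3.4706 - 0.02*-12.8824 = -3.213
y_raw = -1.128 - 0.02*-33.048 = -0.467
Step 3: Project onto [-1, 3].
x_proj = clip(-3.213) = -1.0
y_proj = clip(-0.467) = -0.467
Step 4: Evaluate f.
f(-1.0, -0.467) = 9.7506


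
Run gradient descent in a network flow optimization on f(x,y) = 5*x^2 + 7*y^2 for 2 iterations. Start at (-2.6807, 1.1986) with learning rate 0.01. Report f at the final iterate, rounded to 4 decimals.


Gradient descent on f(x,y) = 5*x^2 + 7*y^2.
Starting point: (-2.6807, 1.1986), alpha = 0.01
Step 1: grad_x = 2*5*-2.6807 = -26.807, grad_y = 2*7*1.1986 = 16.7804
  x_1 = -2.6807 - 0.01*-26.807 = -2.4126
  y_1 = 1.1986 - 0.01*16.7804 = 1.0308
Step 2: grad_x = 2*5*-2.4126 = -24.1263, grad_y = 2*7*1.0308 = 14.4311
  x_2 = -2.4126 - 0.01*-24.1263 = -2.1714
  y_2 = 1.0308 - 0.01*14.4311 = 0.8865
f(-2.1714, 0.8865) = 5*(-2.1714)^2 + 7*0.8865^2 = 29.0752


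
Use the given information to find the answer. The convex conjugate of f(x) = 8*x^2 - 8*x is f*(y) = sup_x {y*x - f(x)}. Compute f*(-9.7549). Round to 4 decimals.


f*(y) = sup_x {y*x - a*x^2 - b*x} = sup_x {(y-b)*x - a*x^2}
FOC: (y - b) - 2a*x = 0 => x* = (y - b)/(2a)
x* = (-9.7549 + 8)/(2*8) = -0.1097
f*(-9.7549) = (y-b)^2/(4a) = (-9.7549 + 8)^2/(4*8)
= 3.0797/32 = 0.0962


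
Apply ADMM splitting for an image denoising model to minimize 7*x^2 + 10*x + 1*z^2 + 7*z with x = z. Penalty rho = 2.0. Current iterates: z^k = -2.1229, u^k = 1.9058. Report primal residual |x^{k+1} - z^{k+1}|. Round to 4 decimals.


ADMM iteration with rho = 2.0, z^k = -2.1229, u^k = 1.9058
Step 1: x-update.
Minimize 7*x^2 + 10*x + (2.0/2)*(x + 2.1229 + 1.9058)^2
FOC: (2*7 + 2.0)*x = -10 + 2.0*(-2.1229 - 1.9058)
x^{k+1} = -1.1286
Step 2: z-update.
Minimize 1*z^2 + 7*z + (2.0/2)*(-1.1286 - z + 1.9058)^2
FOC: (2*1 + 2.0)*z = -7 + 2.0*(-1.1286 + 1.9058)
z^{k+1} = -1.3614
Step 3: u-update.
u^{k+1} = 1.9058 - 1.1286 + 1.3614 = 2.1386
Step 4: Primal residual = |-1.1286 + 1.3614| = 0.2328


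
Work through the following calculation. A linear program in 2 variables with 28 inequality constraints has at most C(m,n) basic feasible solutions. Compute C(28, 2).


Each vertex corresponds to some choice of n active constraints out of m, so the number of vertices is at most C(m, n) = m! / (n!(m-n)!).
m = 28, n = 2
Numerator: 28 * 27
Denominator: 2! = 2
C(28, 2) = 378


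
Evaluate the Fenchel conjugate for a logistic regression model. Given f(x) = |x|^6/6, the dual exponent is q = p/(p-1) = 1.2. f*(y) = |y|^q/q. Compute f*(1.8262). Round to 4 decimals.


The conjugate exponent q satisfies 1/p + 1/q = 1.
p = 6, so q = 6/(6 - 1) = 1.2
|y|^q = 1.8262^1.2 = 2.06
f*(1.8262) = 2.06 / 1.2 = 1.7166


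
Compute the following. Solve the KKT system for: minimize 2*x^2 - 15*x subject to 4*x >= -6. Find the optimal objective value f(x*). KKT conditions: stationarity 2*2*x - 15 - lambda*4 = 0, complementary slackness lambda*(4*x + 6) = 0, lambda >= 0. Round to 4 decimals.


Step 1: Try lambda = 0 (constraint inactive).
Stationarity: 2*2*x - 15 = 0
x* = 15/(2*2) = 3.75
Check constraint: 4*3.75 = 15.0 >= -6 -- satisfied.
Step 2: Compute optimal value.
f(x*) = 2*3.75^2 - 15*3.75 = -28.125


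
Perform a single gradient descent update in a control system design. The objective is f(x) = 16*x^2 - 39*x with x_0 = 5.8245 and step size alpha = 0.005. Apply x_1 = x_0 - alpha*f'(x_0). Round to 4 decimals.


We compute the gradient at x_0 and apply the update.
f'(x) = 32*x - 39
f'(5.8245) = 32*5.8245 - 39 = 147.384
x_1 = 5.8245 - 0.005*147.384 = 5.0876


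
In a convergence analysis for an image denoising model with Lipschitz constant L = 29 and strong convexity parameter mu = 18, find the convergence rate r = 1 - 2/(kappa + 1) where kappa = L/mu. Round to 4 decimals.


Step 1: Compute the condition number.
kappa = L/mu = 29/18 = 1.6111
Step 2: Compute the convergence rate.
r = 1 - 2/(kappa + 1) = 1 - 2*mu/(L + mu) = (L - mu)/(L + mu) = 11/47 = 0.234


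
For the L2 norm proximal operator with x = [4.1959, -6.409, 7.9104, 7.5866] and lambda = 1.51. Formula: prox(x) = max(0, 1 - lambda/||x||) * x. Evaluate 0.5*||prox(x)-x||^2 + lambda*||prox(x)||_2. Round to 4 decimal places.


Step 1: Compute ||x||.
||x|| = 13.3721
Step 2: Compute scaling factor.
scale = max(0, 1 - 1.51/13.3721) = 0.8871
Step 3: prox(x) = [3.7221, -5.6853, 7.0171, 6.7299]
||prox(x)|| = 11.8621
Step 4: Proximal objective.
0.5*||prox-x||^2 = 1.1401
lambda*||prox|| = 17.9118
Total = 19.0517


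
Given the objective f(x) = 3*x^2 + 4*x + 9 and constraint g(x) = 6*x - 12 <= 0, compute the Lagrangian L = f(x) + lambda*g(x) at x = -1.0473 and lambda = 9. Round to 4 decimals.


Step 1: Evaluate f(x).
f(-1.0473) = 3*(-1.0473)^2 + 4*(-1.0473) + 9 = 8.1013
Step 2: Evaluate g(x).
g(-1.0473) = 6*-1.0473 - 12 = -18.2838
Step 3: Compute Lagrangian.
L = 8.1013 + 9*-18.2838 = -156.4529


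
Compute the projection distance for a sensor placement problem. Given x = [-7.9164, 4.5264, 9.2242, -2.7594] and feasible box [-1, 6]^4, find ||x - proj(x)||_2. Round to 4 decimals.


Project each component onto [-1, 6].
clip(-7.9164) = -1.0, clip(4.5264) = 4.5264, clip(9.2242) = 6.0, clip(-2.7594) = -1.0
Projection = [-1.0, 4.5264, 6.0, -1.0]
Squared diffs: [47.8366, 0.0, 10.3955, 3.0955]
Distance = sqrt(61.3276) = 7.8312


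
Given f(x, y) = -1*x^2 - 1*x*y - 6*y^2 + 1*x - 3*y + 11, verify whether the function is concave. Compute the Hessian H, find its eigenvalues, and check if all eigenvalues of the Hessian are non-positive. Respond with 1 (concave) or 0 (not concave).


The Hessian of f(x,y) = -1*x^2 - 1*x*y - 6*y^2 + 1*x - 3*y + 11 is:
H = [[-2, -1], [-1, -12]]
Trace = -2 - 12 = -14
Determinant = -2*-12 - (-1)^2 = 23
Discriminant = (-14)^2 - 4*23 = 104.0
Eigenvalues: lambda_1 = -12.099, lambda_2 = -1.901
The function is concave.

1


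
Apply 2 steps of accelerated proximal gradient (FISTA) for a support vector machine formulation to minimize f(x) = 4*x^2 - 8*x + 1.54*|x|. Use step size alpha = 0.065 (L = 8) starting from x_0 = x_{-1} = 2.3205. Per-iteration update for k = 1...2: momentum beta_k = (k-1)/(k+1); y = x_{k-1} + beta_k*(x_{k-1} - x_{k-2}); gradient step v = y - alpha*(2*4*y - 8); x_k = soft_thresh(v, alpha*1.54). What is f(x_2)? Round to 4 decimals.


FISTA on f(x) = 4*x^2 - 8*x + 1.54*|x|
L = 8, alpha = 0.065
Iteration 1: beta = 0.0, y = 2.3205 + 0.0*(2.3205 - 2.3205) = 2.3205
  grad(y) = 10.564, v = y - alpha*grad = 1.6338
  prox(v) = soft_thresh(1.6338, 0.1001) = 1.5337
Iteration 2: beta = 0.3333, y = 1.5337 + 0.3333*(1.5337 - 2.3205) = 1.2715
  grad(y) = 2.1719, v = y - alpha*grad = 1.1303
  prox(v) = soft_thresh(1.1303, 0.1001) = 1.0302
f(x_2) = 4*1.0302^2 - 8*1.0302 + 1.54*|1.0302| = -2.4098


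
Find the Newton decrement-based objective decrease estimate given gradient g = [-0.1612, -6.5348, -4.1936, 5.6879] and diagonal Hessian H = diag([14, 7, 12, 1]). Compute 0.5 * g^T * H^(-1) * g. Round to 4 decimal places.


Step 1: H is diagonal, so H^(-1) * g = [-0.0115, -0.9335, -0.3495, 5.6879].
Step 2: g^T H^(-1) g = sum_i g_i^2 / H_ii
  = (-0.1612)^2/14 + (-6.5348)^2/7 + (-4.1936)^2/12 + (5.6879)^2/1
  = 0.0019 + 6.1005 + 1.4655 + 32.3522 = 39.9201
Step 3: Objective decrease = 0.5 * g^T H^(-1) g = 19.9601


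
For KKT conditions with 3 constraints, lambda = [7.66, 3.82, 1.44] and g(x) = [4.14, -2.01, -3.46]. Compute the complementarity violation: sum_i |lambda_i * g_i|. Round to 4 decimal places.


KKT complementary slackness check:
lambda_1 * g_1 = 7.66 * 4.14 = 31.7124
lambda_2 * g_2 = 3.82 * -2.01 = -7.6782
lambda_3 * g_3 = 1.44 * -3.46 = -4.9824
Total violation = 31.7124 + 7.6782 + 4.9824 = 44.373


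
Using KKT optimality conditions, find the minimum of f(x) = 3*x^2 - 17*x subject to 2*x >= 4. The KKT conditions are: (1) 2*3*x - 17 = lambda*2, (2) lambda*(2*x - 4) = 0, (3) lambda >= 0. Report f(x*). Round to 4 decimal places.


Step 1: Try lambda = 0 (constraint inactive).
Stationarity: 2*3*x - 17 = 0
x* = 17/(2*3) = 17/6 = 2.8333 (rounded; the exact value 17/6 is used below)
Check constraint: 2*2.8333 = 5.6666 >= 4 -- satisfied.
Step 2: Compute optimal value.
f(x*) = 3*(17/6)^2 - 17*(17/6) = -24.0833


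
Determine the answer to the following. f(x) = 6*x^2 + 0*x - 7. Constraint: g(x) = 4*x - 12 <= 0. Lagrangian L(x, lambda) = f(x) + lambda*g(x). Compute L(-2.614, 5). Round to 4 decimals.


Step 1: Evaluate f(x).
f(-2.614) = 6*(-2.614)^2 + 0*(-2.614) - 7 = 33.998
Step 2: Evaluate g(x).
g(-2.614) = 4*-2.614 - 12 = -22.456
Step 3: Compute Lagrangian.
L = 33.998 + 5*-22.456 = -78.282


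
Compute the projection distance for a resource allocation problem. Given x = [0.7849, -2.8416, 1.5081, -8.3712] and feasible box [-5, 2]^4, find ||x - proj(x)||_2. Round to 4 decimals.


Project each component onto [-5, 2].
clip(0.7849) = 0.7849, clip(-2.8416) = -2.8416, clip(1.5081) = 1.5081, clip(-8.3712) = -5.0
Projection = [0.7849, -2.8416, 1.5081, -5.0]
Squared diffs: [0.0, 0.0, 0.0, 11.365]
Distance = sqrt(11.365) = 3.3712


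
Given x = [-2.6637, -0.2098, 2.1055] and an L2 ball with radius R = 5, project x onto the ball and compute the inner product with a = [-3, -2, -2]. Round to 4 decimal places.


Step 1: Compute ||x|| (intermediates to 6 decimals).
||x|| = sqrt((-2.6637)^2 + (-0.2098)^2 + 2.1055^2) = 3.40183
Step 2: Project.
Since ||x|| <= R, proj = x (no scaling needed).
proj(x) = [-2.6637, -0.2098, 2.1055]
Step 3: Dot product.
a^T * proj(x) = -3*(-2.6637) - 2*(-0.2098) - 2*2.1055 = 4.1997


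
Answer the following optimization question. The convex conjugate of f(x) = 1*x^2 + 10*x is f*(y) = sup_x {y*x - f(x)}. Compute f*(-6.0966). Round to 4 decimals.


f*(y) = sup_x {y*x - a*x^2 - b*x} = sup_x {(y-b)*x - a*x^2}
FOC: (y - b) - 2a*x = 0 => x* = (y - b)/(2a)
x* = (-6.0966 - 10)/(2*1) = -8.0483
f*(-6.0966) = (y-b)^2/(4a) = (-6.0966 - 10)^2/(4*1)
= 259.1005/4 = 64.7751


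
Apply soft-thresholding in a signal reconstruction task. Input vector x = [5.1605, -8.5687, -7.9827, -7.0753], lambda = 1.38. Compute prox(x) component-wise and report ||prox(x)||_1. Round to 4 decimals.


Soft-thresholding with lambda = 1.38:
prox(5.1605) = sign(5.1605)*max(|5.1605| - 1.38, 0) = 3.7805
prox(-8.5687) = sign(-8.5687)*max(|-8.5687| - 1.38, 0) = -7.1887
prox(-7.9827) = sign(-7.9827)*max(|-7.9827| - 1.38, 0) = -6.6027
prox(-7.0753) = sign(-7.0753)*max(|-7.0753| - 1.38, 0) = -5.6953
prox(x) = [3.7805, -7.1887, -6.6027, -5.6953]
||prox(x)||_1 = 3.7805 + 7.1887 + 6.6027 + 5.6953 = 23.2672


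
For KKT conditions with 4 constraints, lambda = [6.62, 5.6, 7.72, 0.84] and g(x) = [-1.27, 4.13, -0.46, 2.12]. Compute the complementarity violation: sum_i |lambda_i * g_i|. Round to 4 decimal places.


KKT complementary slackness check:
lambda_1 * g_1 = 6.62 * -1.27 = -8.4074
lambda_2 * g_2 = 5.6 * 4.13 = 23.128
lambda_3 * g_3 = 7.72 * -0.46 = -3.5512
lambda_4 * g_4 = 0.84 * 2.12 = 1.7808
Total violation = 8.4074 + 23.128 + 3.5512 + 1.7808 = 36.8674


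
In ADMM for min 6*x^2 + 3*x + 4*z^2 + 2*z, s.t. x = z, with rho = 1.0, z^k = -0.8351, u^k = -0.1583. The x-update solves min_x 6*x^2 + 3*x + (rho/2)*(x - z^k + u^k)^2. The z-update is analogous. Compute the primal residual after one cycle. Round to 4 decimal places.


ADMM iteration with rho = 1.0, z^k = -0.8351, u^k = -0.1583
Step 1: x-update.
Minimize 6*x^2 + 3*x + (1.0/2)*(x + 0.8351 - 0.1583)^2
FOC: (2*6 + 1.0)*x = -3 + 1.0*(-0.8351 + 0.1583)
x^{k+1} = -0.2828
Step 2: z-update.
Minimize 4*z^2 + 2*z + (1.0/2)*(-0.2828 - z - 0.1583)^2
FOC: (2*4 + 1.0)*z = -2 + 1.0*(-0.2828 - 0.1583)
z^{k+1} = -0.2712
Step 3: u-update.
u^{k+1} = -0.1583 - 0.2828 + 0.2712 = -0.1699
Step 4: Primal residual = |-0.2828 + 0.2712| = 0.0116


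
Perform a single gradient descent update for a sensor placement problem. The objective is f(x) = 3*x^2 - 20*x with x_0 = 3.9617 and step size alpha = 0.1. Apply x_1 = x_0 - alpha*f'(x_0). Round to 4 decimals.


We compute the gradient at x_0 and apply the update.
f'(x) = 6*x - 20
f'(3.9617) = 6*3.9617 - 20 = 3.7702
x_1 = 3.9617 - 0.1*3.7702 = 3.5847


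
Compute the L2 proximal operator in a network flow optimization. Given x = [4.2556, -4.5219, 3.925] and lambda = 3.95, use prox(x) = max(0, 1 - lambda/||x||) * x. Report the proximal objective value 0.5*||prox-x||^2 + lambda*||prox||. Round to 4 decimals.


Step 1: Compute ||x||.
||x|| = 7.346
Step 2: Compute scaling factor.
scale = max(0, 1 - 3.95/7.346) = 0.4623
Step 3: prox(x) = [1.9673, -2.0904, 1.8145]
||prox(x)|| = 3.396
Step 4: Proximal objective.
0.5*||prox-x||^2 = 7.8013
lambda*||prox|| = 13.4142
Total = 21.2153


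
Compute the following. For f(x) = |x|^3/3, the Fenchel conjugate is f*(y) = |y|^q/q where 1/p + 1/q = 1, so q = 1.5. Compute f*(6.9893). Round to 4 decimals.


The conjugate exponent q satisfies 1/p + 1/q = 1.
p = 3, so q = 3/(3 - 1) = 1.5
|y|^q = 6.9893^1.5 = 18.4778
f*(6.9893) = 18.4778 / 1.5 = 12.3185


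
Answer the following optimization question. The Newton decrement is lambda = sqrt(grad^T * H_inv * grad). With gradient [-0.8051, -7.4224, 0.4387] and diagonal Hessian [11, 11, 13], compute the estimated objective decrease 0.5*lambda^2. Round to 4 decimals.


Step 1: H is diagonal, so H^(-1) * g = [-0.0732, -0.6748, 0.0337].
Step 2: g^T H^(-1) g = sum_i g_i^2 / H_ii
  = (-0.8051)^2/11 + (-7.4224)^2/11 + (0.4387)^2/13
  = 0.0589 + 5.0084 + 0.0148 = 5.0821
Step 3: Objective decrease = 0.5 * g^T H^(-1) g = 2.541


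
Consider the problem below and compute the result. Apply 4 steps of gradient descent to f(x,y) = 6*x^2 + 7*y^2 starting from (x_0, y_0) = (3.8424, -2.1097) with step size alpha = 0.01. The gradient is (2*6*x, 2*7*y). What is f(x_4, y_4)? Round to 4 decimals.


Gradient descent on f(x,y) = 6*x^2 + 7*y^2.
Starting point: (3.8424, -2.1097), alpha = 0.01
Step 1: grad_x = 2*6*3.8424 = 46.1088, grad_y = 2*7*-2.1097 = -29.5358
  x_1 = 3.8424 - 0.01*46.1088 = 3.3813
  y_1 = -2.1097 - 0.01*-29.5358 = -1.8143
Step 2: grad_x = 2*6*3.3813 = 40.5757, grad_y = 2*7*-1.8143 = -25.4008
  x_2 = 3.3813 - 0.01*40.5757 = 2.9756
  y_2 = -1.8143 - 0.01*-25.4008 = -1.5603
Step 3: grad_x = 2*6*2.9756 = 35.7067, grad_y = 2*7*-1.5603 = -21.8447
  x_3 = 2.9756 - 0.01*35.7067 = 2.6185
  y_3 = -1.5603 - 0.01*-21.8447 = -1.3419
Step 4: grad_x = 2*6*2.6185 = 31.4219, grad_y = 2*7*-1.3419 = -18.7864
  x_4 = 2.6185 - 0.01*31.4219 = 2.3043
  y_4 = -1.3419 - 0.01*-18.7864 = -1.154
f(2.3043, -1.154) = 6*2.3043^2 + 7*(-1.154)^2 = 41.1803


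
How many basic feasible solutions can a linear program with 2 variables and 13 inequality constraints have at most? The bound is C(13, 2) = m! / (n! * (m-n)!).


Each vertex corresponds to some choice of n active constraints out of m, so the number of vertices is at most C(m, n) = m! / (n!(m-n)!).
m = 13, n = 2
Numerator: 13 * 12
Denominator: 2! = 2
C(13, 2) = 78


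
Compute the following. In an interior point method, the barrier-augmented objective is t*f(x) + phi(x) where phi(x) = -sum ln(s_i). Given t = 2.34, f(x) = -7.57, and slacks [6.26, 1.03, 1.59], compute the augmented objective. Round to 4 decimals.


Step 1: Compute log-barrier.
ln values: [1.8342, 0.0296, 0.4637]
phi = -(1.8342 + 0.0296 + 0.4637) = -2.3275
Step 2: Compute augmented objective.
t*f(x) = 2.34*-7.57 = -17.7138
Total = -17.7138 - 2.3275 = -20.0413


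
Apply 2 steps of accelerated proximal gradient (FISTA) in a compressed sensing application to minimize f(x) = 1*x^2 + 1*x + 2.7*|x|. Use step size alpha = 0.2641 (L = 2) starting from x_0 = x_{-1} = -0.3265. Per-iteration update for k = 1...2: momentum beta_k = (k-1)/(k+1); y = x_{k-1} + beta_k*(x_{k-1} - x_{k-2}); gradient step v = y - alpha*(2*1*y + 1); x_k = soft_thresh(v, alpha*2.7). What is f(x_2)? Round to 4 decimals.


FISTA on f(x) = 1*x^2 + 1*x + 2.7*|x|
L = 2, alpha = 0.2641
Iteration 1: beta = 0.0, y = -0.3265 + 0.0*(-0.3265 + 0.3265) = -0.3265
  grad(y) = 0.347, v = y - alpha*grad = -0.4181
  prox(v) = soft_thresh(-0.4181, 0.7131) = 0.0
Iteration 2: beta = 0.3333, y = 0.0 + 0.3333*(0.0 + 0.3265) = 0.1088
  grad(y) = 1.2177, v = y - alpha*grad = -0.2128
  prox(v) = soft_thresh(-0.2128, 0.7131) = 0.0
f(x_2) = 1*0.0^2 + 1*0.0 + 2.7*|0.0| = 0.0


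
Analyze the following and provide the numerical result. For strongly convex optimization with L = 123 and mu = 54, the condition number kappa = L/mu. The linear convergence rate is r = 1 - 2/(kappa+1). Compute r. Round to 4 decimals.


Step 1: Compute the condition number.
kappa = L/mu = 123/54 = 2.2778
Step 2: Compute the convergence rate.
r = 1 - 2/(kappa + 1) = 1 - 2*mu/(L + mu) = (L - mu)/(L + mu) = 69/177 = 0.3898


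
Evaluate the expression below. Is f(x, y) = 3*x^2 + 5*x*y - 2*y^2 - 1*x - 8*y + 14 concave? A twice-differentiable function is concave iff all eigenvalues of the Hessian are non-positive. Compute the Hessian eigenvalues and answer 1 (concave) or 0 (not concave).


The Hessian of f(x,y) = 3*x^2 + 5*x*y - 2*y^2 - 1*x - 8*y + 14 is:
H = [[6, 5], [5, -4]]
Trace = 6 - 4 = 2
Determinant = 6*-4 - (5)^2 = -49
Discriminant = (2)^2 - 4*-49 = 200.0
Eigenvalues: lambda_1 = -6.0711, lambda_2 = 8.0711
The function is not concave.

0


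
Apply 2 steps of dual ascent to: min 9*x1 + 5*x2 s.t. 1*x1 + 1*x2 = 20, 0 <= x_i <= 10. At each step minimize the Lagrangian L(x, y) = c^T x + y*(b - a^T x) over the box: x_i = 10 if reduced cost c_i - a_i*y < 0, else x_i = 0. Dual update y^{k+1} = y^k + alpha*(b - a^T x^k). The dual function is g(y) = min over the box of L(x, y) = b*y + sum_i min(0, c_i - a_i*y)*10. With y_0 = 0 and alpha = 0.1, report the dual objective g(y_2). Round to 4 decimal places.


Dual ascent for LP: min 9*x1 + 5*x2, 1*x1 + 1*x2 = 20, 0 <= x_i <= 10
Step 1: y^k = 0.0, reduced costs: (9.0, 5.0)
  x^k = (0.0, 0.0), subgradient = b - a^T x = 20.0
  y^{k+1} = 0.0 + 0.1*20.0 = 2.0
Step 2: y^k = 2.0, reduced costs: (7.0, 3.0)
  x^k = (0.0, 0.0), subgradient = b - a^T x = 20.0
  y^{k+1} = 2.0 + 0.1*20.0 = 4.0
Dual objective at y_2 = 4.0: reduced costs (5.0, 1.0), box minimizer x = (0.0, 0.0)
g(y_2) = b*y + (c1 - a1*y)*x1 + (c2 - a2*y)*x2 = 20*4.0 + 5.0*0.0 + 1.0*0.0 = 80.0 + 0.0 + 0.0 = 80.0


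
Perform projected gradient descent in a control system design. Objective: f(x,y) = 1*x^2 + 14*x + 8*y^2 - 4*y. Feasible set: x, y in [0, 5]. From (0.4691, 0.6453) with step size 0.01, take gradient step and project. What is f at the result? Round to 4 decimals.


Step 1: Compute gradient at (0.4691, 0.6453).
grad_x = 2*1*0.4691 + 14 = 14.9382
grad_y = 2*8*0.6453 - 4 = 6.3248
Step 2: Gradient step.
x_raw = 0.4691 - 0.01*14.9382 = 0.3197
y_raw = 0.6453 - 0.01*6.3248 = 0.5821
Step 3: Project onto [0, 5].
x_proj = clip(0.3197) = 0.3197
y_proj = clip(0.5821) = 0.5821
Step 4: Evaluate f.
f(0.3197, 0.5821) = 4.9603


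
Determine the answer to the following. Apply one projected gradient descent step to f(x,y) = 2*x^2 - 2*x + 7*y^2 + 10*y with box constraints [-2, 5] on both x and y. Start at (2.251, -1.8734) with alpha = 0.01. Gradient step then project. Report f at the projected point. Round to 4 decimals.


Step 1: Compute gradient at (2.251, -1.8734).
grad_x = 2*2*2.251 - 2 = 7.004
grad_y = 2*7*-1.8734 + 10 = -16.2276
Step 2: Gradient step.
x_raw = 2.251 - 0.01*7.004 = 2.181
y_raw = -1.8734 - 0.01*-16.2276 = -1.7111
Step 3: Project onto [-2, 5].
x_proj = clip(2.181) = 2.181
y_proj = clip(-1.7111) = -1.7111
Step 4: Evaluate f.
f(2.181, -1.7111) = 8.5356


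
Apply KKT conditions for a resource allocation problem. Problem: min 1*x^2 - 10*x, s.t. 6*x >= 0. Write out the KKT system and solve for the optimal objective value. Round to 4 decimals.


Step 1: Try lambda = 0 (constraint inactive).
Stationarity: 2*1*x - 10 = 0
x* = 10/(2*1) = 5.0
Check constraint: 6*5.0 = 30.0 >= 0 -- satisfied.
Step 2: Compute optimal value.
f(x*) = 1*5.0^2 - 10*5.0 = -25.0


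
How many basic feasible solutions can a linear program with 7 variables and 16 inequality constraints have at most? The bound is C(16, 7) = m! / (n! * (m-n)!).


Each vertex corresponds to some choice of n active constraints out of m, so the number of vertices is at most C(m, n) = m! / (n!(m-n)!).
m = 16, n = 7
Numerator: 16 * 15 * 14 * 13 * 12 * 11 * 10
Denominator: 7! = 5040
C(16, 7) = 11440


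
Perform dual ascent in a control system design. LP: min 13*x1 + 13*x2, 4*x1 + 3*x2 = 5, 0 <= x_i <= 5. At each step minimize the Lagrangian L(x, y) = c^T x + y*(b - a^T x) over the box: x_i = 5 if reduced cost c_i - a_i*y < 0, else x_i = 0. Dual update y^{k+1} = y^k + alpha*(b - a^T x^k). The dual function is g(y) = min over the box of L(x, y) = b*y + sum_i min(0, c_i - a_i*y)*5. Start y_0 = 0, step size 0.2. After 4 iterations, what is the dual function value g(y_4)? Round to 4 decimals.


Dual ascent for LP: min 13*x1 + 13*x2, 4*x1 + 3*x2 = 5, 0 <= x_i <= 5
Step 1: y^k = 0.0, reduced costs: (13.0, 13.0)
  x^k = (0.0, 0.0), subgradient = b - a^T x = 5.0
  y^{k+1} = 0.0 + 0.2*5.0 = 1.0
Step 2: y^k = 1.0, reduced costs: (9.0, 10.0)
  x^k = (0.0, 0.0), subgradient = b - a^T x = 5.0
  y^{k+1} = 1.0 + 0.2*5.0 = 2.0
Step 3: y^k = 2.0, reduced costs: (5.0, 7.0)
  x^k = (0.0, 0.0), subgradient = b - a^T x = 5.0
  y^{k+1} = 2.0 + 0.2*5.0 = 3.0
Step 4: y^k = 3.0, reduced costs: (1.0, 4.0)
  x^k = (0.0, 0.0), subgradient = b - a^T x = 5.0
  y^{k+1} = 3.0 + 0.2*5.0 = 4.0
Dual objective at y_4 = 4.0: reduced costs (-3.0, 1.0), box minimizer x = (5.0, 0.0)
g(y_4) = b*y + (c1 - a1*y)*x1 + (c2 - a2*y)*x2 = 5*4.0 + (-3.0)*5.0 + 1.0*0.0 = 20.0 - 15.0 + 0.0 = 5.0


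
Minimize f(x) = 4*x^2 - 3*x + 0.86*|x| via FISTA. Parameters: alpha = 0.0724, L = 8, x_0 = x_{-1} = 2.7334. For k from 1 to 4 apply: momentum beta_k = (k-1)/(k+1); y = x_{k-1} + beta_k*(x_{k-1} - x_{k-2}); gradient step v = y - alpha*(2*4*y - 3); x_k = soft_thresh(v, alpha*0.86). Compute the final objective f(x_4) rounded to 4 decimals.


FISTA on f(x) = 4*x^2 - 3*x + 0.86*|x|
L = 8, alpha = 0.0724
Iteration 1: beta = 0.0, y = 2.7334 + 0.0*(2.7334 - 2.7334) = 2.7334
  grad(y) = 18.8672, v = y - alpha*grad = 1.3674
  prox(v) = soft_thresh(1.3674, 0.0623) = 1.3052
Iteration 2: beta = 0.3333, y = 1.3052 + 0.3333*(1.3052 - 2.7334) = 0.8291
  grad(y) = 3.6325, v = y - alpha*grad = 0.5661
  prox(v) = soft_thresh(0.5661, 0.0623) = 0.5038
Iteration 3: beta = 0.5, y = 0.5038 + 0.5*(0.5038 - 1.3052) = 0.1031
  grad(y) = -2.1749, v = y - alpha*grad = 0.2606
  prox(v) = soft_thresh(0.2606, 0.0623) = 0.1983
Iteration 4: beta = 0.6, y = 0.1983 + 0.6*(0.1983 - 0.5038) = 0.0151
  grad(y) = -2.8796, v = y - alpha*grad = 0.2235
  prox(v) = soft_thresh(0.2235, 0.0623) = 0.1613
f(x_4) = 4*0.1613^2 - 3*0.1613 + 0.86*|0.1613| = -0.2411


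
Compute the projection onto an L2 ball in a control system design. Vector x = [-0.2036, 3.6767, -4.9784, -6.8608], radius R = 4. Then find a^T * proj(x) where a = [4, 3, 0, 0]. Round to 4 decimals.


Step 1: Compute ||x|| (intermediates to 6 decimals).
||x|| = sqrt((-0.2036)^2 + 3.6767^2 + (-4.9784)^2 + (-6.8608)^2) = 9.242003
Step 2: Project.
Since ||x|| > R, scale = R/||x|| = 4/9.242003 = 0.432807, proj(x) = scale * x
proj(x) = [-0.08812, 1.591301, -2.154686, -2.969402]
Step 3: Dot product.
a^T * proj(x) = 4*(-0.08812) + 3*1.591301 + 0*(-2.154686) + 0*(-2.969402) = 4.4214


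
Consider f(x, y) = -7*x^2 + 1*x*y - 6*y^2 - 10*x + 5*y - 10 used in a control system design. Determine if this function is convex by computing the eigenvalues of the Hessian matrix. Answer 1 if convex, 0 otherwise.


The Hessian of f(x,y) = -7*x^2 + 1*x*y - 6*y^2 - 10*x + 5*y - 10 is:
H = [[-14, 1], [1, -12]]
Trace = -14 - 12 = -26
Determinant = -14*-12 - (1)^2 = 167
Discriminant = (-26)^2 - 4*167 = 8.0
Eigenvalues: lambda_1 = -14.4142, lambda_2 = -11.5858
The function is not convex.

0


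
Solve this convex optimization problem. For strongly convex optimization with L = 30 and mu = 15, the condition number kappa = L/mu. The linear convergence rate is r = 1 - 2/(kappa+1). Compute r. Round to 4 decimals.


Step 1: Compute the condition number.
kappa = L/mu = 30/15 = 2.0
Step 2: Compute the convergence rate.
r = 1 - 2/(kappa + 1) = 1 - 2*mu/(L + mu) = (L - mu)/(L + mu) = 15/45 = 0.3333


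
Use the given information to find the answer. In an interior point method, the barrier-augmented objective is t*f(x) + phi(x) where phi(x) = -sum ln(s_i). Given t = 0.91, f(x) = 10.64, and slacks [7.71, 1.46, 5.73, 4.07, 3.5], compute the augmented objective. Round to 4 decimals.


Step 1: Compute log-barrier.
ln values: [2.0425, 0.3784, 1.7457, 1.4036, 1.2528]
phi = -(2.0425 + 0.3784 + 1.7457 + 1.4036 + 1.2528) = -6.8231
Step 2: Compute augmented objective.
t*f(x) = 0.91*10.64 = 9.6824
Total = 9.6824 - 6.8231 = 2.8593


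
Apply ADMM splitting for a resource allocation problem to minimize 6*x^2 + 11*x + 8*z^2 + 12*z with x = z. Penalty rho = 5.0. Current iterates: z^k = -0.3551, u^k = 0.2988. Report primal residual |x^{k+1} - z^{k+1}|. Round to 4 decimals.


ADMM iteration with rho = 5.0, z^k = -0.3551, u^k = 0.2988
Step 1: x-update.
Minimize 6*x^2 + 11*x + (5.0/2)*(x + 0.3551 + 0.2988)^2
FOC: (2*6 + 5.0)*x = -11 + 5.0*(-0.3551 - 0.2988)
x^{k+1} = -0.8394
Step 2: z-update.
Minimize 8*z^2 + 12*z + (5.0/2)*(-0.8394 - z + 0.2988)^2
FOC: (2*8 + 5.0)*z = -12 + 5.0*(-0.8394 + 0.2988)
z^{k+1} = -0.7001
Step 3: u-update.
u^{k+1} = 0.2988 - 0.8394 + 0.7001 = 0.1596
Step 4: Primal residual = |-0.8394 + 0.7001| = 0.1392


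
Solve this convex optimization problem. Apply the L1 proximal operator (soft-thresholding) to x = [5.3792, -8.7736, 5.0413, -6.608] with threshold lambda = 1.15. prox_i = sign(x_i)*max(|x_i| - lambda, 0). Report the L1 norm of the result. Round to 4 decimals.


Soft-thresholding with lambda = 1.15:
prox(5.3792) = sign(5.3792)*max(|5.3792| - 1.15, 0) = 4.2292
prox(-8.7736) = sign(-8.7736)*max(|-8.7736| - 1.15, 0) = -7.6236
prox(5.0413) = sign(5.0413)*max(|5.0413| - 1.15, 0) = 3.8913
prox(-6.608) = sign(-6.608)*max(|-6.608| - 1.15, 0) = -5.458
prox(x) = [4.2292, -7.6236, 3.8913, -5.458]
||prox(x)||_1 = 4.2292 + 7.6236 + 3.8913 + 5.458 = 21.2021


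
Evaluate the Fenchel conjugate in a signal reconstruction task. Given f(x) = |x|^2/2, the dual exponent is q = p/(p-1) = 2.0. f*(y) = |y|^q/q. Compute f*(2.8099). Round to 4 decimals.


The conjugate exponent q satisfies 1/p + 1/q = 1.
p = 2, so q = 2/(2 - 1) = 2.0
|y|^q = 2.8099^2.0 = 7.8955
f*(2.8099) = 7.8955 / 2.0 = 3.9478


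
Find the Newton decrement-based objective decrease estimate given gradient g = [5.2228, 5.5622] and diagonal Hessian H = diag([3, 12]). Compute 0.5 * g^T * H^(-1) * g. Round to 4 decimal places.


Step 1: H is diagonal, so H^(-1) * g = [1.7409, 0.4635].
Step 2: g^T H^(-1) g = sum_i g_i^2 / H_ii
  = (5.2228)^2/3 + (5.5622)^2/12
  = 9.0925 + 2.5782 = 11.6707
Step 3: Objective decrease = 0.5 * g^T H^(-1) g = 5.8354


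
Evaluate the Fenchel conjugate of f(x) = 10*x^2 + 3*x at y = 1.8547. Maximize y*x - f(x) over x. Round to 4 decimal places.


f*(y) = sup_x {y*x - a*x^2 - b*x} = sup_x {(y-b)*x - a*x^2}
FOC: (y - b) - 2a*x = 0 => x* = (y - b)/(2a)
x* = (1.8547 - 3)/(2*10) = -0.0573
f*(1.8547) = (y-b)^2/(4a) = (1.8547 - 3)^2/(4*10)
= 1.3117/40 = 0.0328


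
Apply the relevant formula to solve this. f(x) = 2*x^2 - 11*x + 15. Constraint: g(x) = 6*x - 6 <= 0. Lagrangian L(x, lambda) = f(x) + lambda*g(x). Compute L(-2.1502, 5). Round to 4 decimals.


Step 1: Evaluate f(x).
f(-2.1502) = 2*(-2.1502)^2 - 11*(-2.1502) + 15 = 47.8989
Step 2: Evaluate g(x).
g(-2.1502) = 6*-2.1502 - 6 = -18.9012
Step 3: Compute Lagrangian.
L = 47.8989 + 5*-18.9012 = -46.6071


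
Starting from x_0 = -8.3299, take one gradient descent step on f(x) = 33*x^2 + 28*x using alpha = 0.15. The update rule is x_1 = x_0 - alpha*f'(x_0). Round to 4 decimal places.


We compute the gradient at x_0 and apply the update.
f'(x) = 66*x + 28
f'(-8.3299) = 66*-8.3299 + 28 = -521.7734
x_1 = -8.3299 - 0.15*-521.7734 = 69.9361


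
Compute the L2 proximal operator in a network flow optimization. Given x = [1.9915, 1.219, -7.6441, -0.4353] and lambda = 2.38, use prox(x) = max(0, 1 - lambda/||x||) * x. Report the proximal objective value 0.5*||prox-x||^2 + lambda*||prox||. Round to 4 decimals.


Step 1: Compute ||x||.
||x|| = 8.0046
Step 2: Compute scaling factor.
scale = max(0, 1 - 2.38/8.0046) = 0.7027
Step 3: prox(x) = [1.3994, 0.8566, -5.3713, -0.3059]
||prox(x)|| = 5.6246
Step 4: Proximal objective.
0.5*||prox-x||^2 = 2.8322
lambda*||prox|| = 13.3865
Total = 16.2188


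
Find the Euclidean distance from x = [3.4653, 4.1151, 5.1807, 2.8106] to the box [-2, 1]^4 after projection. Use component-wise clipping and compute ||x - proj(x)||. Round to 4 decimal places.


Project each component onto [-2, 1].
clip(3.4653) = 1.0, clip(4.1151) = 1.0, clip(5.1807) = 1.0, clip(2.8106) = 1.0
Projection = [1.0, 1.0, 1.0, 1.0]
Squared diffs: [6.0777, 9.7038, 17.4783, 3.2783]
Distance = sqrt(36.5381) = 6.0447


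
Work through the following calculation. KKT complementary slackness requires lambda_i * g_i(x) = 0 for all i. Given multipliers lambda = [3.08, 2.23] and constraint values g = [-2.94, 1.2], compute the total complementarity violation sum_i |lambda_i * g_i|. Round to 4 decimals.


KKT complementary slackness check:
lambda_1 * g_1 = 3.08 * -2.94 = -9.0552
lambda_2 * g_2 = 2.23 * 1.2 = 2.676
Total violation = 9.0552 + 2.676 = 11.7312


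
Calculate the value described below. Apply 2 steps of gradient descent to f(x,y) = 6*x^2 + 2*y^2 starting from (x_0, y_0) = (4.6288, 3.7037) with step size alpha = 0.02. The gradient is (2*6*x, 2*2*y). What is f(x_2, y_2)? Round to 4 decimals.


Gradient descent on f(x,y) = 6*x^2 + 2*y^2.
Starting point: (4.6288, 3.7037), alpha = 0.02
Step 1: grad_x = 2*6*4.6288 = 55.5456, grad_y = 2*2*3.7037 = 14.8148
  x_1 = 4.6288 - 0.02*55.5456 = 3.5179
  y_1 = 3.7037 - 0.02*14.8148 = 3.4074
Step 2: grad_x = 2*6*3.5179 = 42.2147, grad_y = 2*2*3.4074 = 13.6296
  x_2 = 3.5179 - 0.02*42.2147 = 2.6736
  y_2 = 3.4074 - 0.02*13.6296 = 3.1348
f(2.6736, 3.1348) = 6*2.6736^2 + 2*3.1348^2 = 62.5427


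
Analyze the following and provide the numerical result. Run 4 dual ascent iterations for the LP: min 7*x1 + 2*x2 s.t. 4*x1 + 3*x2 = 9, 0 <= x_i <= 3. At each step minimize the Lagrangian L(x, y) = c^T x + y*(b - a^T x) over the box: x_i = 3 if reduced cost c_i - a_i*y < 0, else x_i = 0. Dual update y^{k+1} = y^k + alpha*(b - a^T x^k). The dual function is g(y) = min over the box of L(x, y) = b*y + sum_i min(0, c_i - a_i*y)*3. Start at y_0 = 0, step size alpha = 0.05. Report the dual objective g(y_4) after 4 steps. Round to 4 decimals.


Dual ascent for LP: min 7*x1 + 2*x2, 4*x1 + 3*x2 = 9, 0 <= x_i <= 3
Step 1: y^k = 0.0, reduced costs: (7.0, 2.0)
  x^k = (0.0, 0.0), subgradient = b - a^T x = 9.0
  y^{k+1} = 0.0 + 0.05*9.0 = 0.45
Step 2: y^k = 0.45, reduced costs: (5.2, 0.65)
  x^k = (0.0, 0.0), subgradient = b - a^T x = 9.0
  y^{k+1} = 0.45 + 0.05*9.0 = 0.9
Step 3: y^k = 0.9, reduced costs: (3.4, -0.7)
  x^k = (0.0, 3.0), subgradient = b - a^T x = 0.0
  y^{k+1} = 0.9 + 0.05*0.0 = 0.9
Step 4: y^k = 0.9, reduced costs: (3.4, -0.7)
  x^k = (0.0, 3.0), subgradient = b - a^T x = 0.0
  y^{k+1} = 0.9 + 0.05*0.0 = 0.9
Dual objective at y_4 = 0.9: reduced costs (3.4, -0.7), box minimizer x = (0.0, 3.0)
g(y_4) = b*y + (c1 - a1*y)*x1 + (c2 - a2*y)*x2 = 9*0.9 + 3.4*0.0 + (-0.7)*3.0 = 8.1 + 0.0 - 2.1 = 6.0


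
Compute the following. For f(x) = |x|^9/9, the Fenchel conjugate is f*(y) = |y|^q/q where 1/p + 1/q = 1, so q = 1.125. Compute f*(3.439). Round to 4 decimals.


The conjugate exponent q satisfies 1/p + 1/q = 1.
p = 9, so q = 9/(9 - 1) = 1.125
|y|^q = 3.439^1.125 = 4.0132
f*(3.439) = 4.0132 / 1.125 = 3.5673


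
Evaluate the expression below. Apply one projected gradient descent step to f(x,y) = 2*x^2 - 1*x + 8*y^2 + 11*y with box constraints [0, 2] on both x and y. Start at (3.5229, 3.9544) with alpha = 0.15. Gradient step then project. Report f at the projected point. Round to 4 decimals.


Step 1: Compute gradient at (3.5229, 3.9544).
grad_x = 2*2*3.5229 - 1 = 13.0916
grad_y = 2*8*3.9544 + 11 = 74.2704
Step 2: Gradient step.
x_raw = 3.5229 - 0.15*13.0916 = 1.5592
y_raw = 3.9544 - 0.15*74.2704 = -7.1862
Step 3: Project onto [0, 2].
x_proj = clip(1.5592) = 1.5592
y_proj = clip(-7.1862) = 0.0
Step 4: Evaluate f.
f(1.5592, 0.0) = 3.3028


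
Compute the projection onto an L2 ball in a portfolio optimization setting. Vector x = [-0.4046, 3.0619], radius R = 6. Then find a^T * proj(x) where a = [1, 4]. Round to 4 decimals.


Step 1: Compute ||x|| (intermediates to 6 decimals).
||x|| = sqrt((-0.4046)^2 + 3.0619^2) = 3.088516
Step 2: Project.
Since ||x|| <= R, proj = x (no scaling needed).
proj(x) = [-0.4046, 3.0619]
Step 3: Dot product.
a^T * proj(x) = 1*(-0.4046) + 4*3.0619 = 11.843


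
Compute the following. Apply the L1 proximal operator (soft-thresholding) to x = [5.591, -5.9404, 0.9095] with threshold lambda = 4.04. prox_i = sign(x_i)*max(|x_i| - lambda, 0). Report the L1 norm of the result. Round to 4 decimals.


Soft-thresholding with lambda = 4.04:
prox(5.591) = sign(5.591)*max(|5.591| - 4.04, 0) = 1.551
prox(-5.9404) = sign(-5.9404)*max(|-5.9404| - 4.04, 0) = -1.9004
prox(0.9095) = sign(0.9095)*max(|0.9095| - 4.04, 0) = 0.0
prox(x) = [1.551, -1.9004, 0.0]
||prox(x)||_1 = 1.551 + 1.9004 + 0.0 = 3.4514


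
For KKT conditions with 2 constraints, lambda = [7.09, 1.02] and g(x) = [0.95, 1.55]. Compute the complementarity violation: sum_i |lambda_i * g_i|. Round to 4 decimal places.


KKT complementary slackness check:
lambda_1 * g_1 = 7.09 * 0.95 = 6.7355
lambda_2 * g_2 = 1.02 * 1.55 = 1.581
Total violation = 6.7355 + 1.581 = 8.3165


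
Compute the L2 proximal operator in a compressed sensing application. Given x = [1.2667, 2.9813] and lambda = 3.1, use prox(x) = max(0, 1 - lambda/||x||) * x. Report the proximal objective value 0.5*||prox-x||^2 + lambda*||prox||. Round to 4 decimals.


Step 1: Compute ||x||.
||x|| = 3.2392
Step 2: Compute scaling factor.
scale = max(0, 1 - 3.1/3.2392) = 0.043
Step 3: prox(x) = [0.0544, 0.1282]
||prox(x)|| = 0.1392
Step 4: Proximal objective.
0.5*||prox-x||^2 = 4.805
lambda*||prox|| = 0.4315
Total = 5.2366


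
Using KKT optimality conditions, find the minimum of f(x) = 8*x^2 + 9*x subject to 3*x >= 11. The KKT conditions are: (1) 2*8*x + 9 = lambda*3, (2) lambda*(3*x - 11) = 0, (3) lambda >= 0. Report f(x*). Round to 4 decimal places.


Step 1: Try lambda = 0 (constraint inactive).
x_unc = -9/(2*8) = -0.5625
Check: 3*-0.5625 = -1.6875 < 11 -- violated!
Step 2: Constraint must be active: 3*x = 11
x* = 11/3 = 3.6667 (rounded; the exact value 11/3 is used below)
lambda = (2*8*(11/3) + 9)/3 = 22.5556
Step 3: Compute optimal value.
f(x*) = 8*(11/3)^2 + 9*(11/3) = 140.5556


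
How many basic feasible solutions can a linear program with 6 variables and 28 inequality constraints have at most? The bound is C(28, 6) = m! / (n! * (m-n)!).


Each vertex corresponds to some choice of n active constraints out of m, so the number of vertices is at most C(m, n) = m! / (n!(m-n)!).
m = 28, n = 6
Numerator: 28 * 27 * 26 * 25 * 24 * 23
Denominator: 6! = 720
C(28, 6) = 376740


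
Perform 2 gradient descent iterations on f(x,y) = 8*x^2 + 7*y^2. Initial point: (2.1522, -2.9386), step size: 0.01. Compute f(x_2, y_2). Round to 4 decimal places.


Gradient descent on f(x,y) = 8*x^2 + 7*y^2.
Starting point: (2.1522, -2.9386), alpha = 0.01
Step 1: grad_x = 2*8*2.1522 = 34.4352, grad_y = 2*7*-2.9386 = -41.1404
  x_1 = 2.1522 - 0.01*34.4352 = 1.8078
  y_1 = -2.9386 - 0.01*-41.1404 = -2.5272
Step 2: grad_x = 2*8*1.8078 = 28.9256, grad_y = 2*7*-2.5272 = -35.3807
  x_2 = 1.8078 - 0.01*28.9256 = 1.5186
  y_2 = -2.5272 - 0.01*-35.3807 = -2.1734
f(1.5186, -2.1734) = 8*1.5186^2 + 7*(-2.1734)^2 = 51.5143


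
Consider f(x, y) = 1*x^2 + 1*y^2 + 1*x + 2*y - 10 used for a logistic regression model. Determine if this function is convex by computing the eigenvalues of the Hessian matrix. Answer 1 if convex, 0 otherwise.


The Hessian of f(x,y) = 1*x^2 + 1*y^2 + 1*x + 2*y - 10 is:
H = [[2, 0], [0, 2]]
Trace = 2 + 2 = 4
Determinant = 2*2 - (0)^2 = 4
Discriminant = (4)^2 - 4*4 = 0.0
Eigenvalues: lambda_1 = 2.0, lambda_2 = 2.0
The function is convex.

1


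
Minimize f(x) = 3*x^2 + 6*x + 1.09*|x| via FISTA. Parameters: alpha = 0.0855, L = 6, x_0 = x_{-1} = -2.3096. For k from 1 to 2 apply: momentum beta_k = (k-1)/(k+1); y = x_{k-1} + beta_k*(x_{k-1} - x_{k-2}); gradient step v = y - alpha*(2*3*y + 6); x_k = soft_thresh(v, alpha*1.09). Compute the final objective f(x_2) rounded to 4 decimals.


FISTA on f(x) = 3*x^2 + 6*x + 1.09*|x|
L = 6, alpha = 0.0855
Iteration 1: beta = 0.0, y = -2.3096 + 0.0*(-2.3096 + 2.3096) = -2.3096
  grad(y) = -7.8576, v = y - alpha*grad = -1.6378
  prox(v) = soft_thresh(-1.6378, 0.0932) = -1.5446
Iteration 2: beta = 0.3333, y = -1.5446 + 0.3333*(-1.5446 + 2.3096) = -1.2896
  grad(y) = -1.7374, v = y - alpha*grad = -1.141
  prox(v) = soft_thresh(-1.141, 0.0932) = -1.0478
f(x_2) = 3*(-1.0478)^2 + 6*(-1.0478) + 1.09*|-1.0478| = -1.851


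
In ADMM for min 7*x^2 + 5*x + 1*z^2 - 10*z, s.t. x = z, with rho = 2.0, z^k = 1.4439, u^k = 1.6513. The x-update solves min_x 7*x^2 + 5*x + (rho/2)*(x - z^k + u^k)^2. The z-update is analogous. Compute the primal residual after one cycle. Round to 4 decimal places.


ADMM iteration with rho = 2.0, z^k = 1.4439, u^k = 1.6513
Step 1: x-update.
Minimize 7*x^2 + 5*x + (2.0/2)*(x - 1.4439 + 1.6513)^2
FOC: (2*7 + 2.0)*x = -5 + 2.0*(1.4439 - 1.6513)
x^{k+1} = -0.3384
Step 2: z-update.
Minimize 1*z^2 - 10*z + (2.0/2)*(-0.3384 - z + 1.6513)^2
FOC: (2*1 + 2.0)*z = 10 + 2.0*(-0.3384 + 1.6513)
z^{k+1} = 3.1564
Step 3: u-update.
u^{k+1} = 1.6513 - 0.3384 - 3.1564 = -1.8436
Step 4: Primal residual = |-0.3384 - 3.1564| = 3.4949


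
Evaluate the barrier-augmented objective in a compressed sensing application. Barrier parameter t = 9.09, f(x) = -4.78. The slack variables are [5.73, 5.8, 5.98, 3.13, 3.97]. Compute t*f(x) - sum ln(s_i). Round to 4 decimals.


Step 1: Compute log-barrier.
ln values: [1.7457, 1.7579, 1.7884, 1.141, 1.3788]
phi = -(1.7457 + 1.7579 + 1.7884 + 1.141 + 1.3788) = -7.8118
Step 2: Compute augmented objective.
t*f(x) = 9.09*-4.78 = -43.4502
Total = -43.4502 - 7.8118 = -51.262


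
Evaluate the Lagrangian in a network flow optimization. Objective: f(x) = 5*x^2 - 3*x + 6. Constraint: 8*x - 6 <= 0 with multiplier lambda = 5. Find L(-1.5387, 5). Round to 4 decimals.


Step 1: Evaluate f(x).
f(-1.5387) = 5*(-1.5387)^2 - 3*(-1.5387) + 6 = 22.4541
Step 2: Evaluate g(x).
g(-1.5387) = 8*-1.5387 - 6 = -18.3096
Step 3: Compute Lagrangian.
L = 22.4541 + 5*-18.3096 = -69.0939
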